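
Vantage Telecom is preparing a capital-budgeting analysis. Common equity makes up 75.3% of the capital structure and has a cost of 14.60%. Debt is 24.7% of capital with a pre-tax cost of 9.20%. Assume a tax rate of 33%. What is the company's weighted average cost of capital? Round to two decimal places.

12.52%

After-tax cost of debt = 9.2% × (1 − 33%) = 6.1640%.
WACC = 0.753 × 14.6000% + 0.247 × 6.1640% = 12.5163%.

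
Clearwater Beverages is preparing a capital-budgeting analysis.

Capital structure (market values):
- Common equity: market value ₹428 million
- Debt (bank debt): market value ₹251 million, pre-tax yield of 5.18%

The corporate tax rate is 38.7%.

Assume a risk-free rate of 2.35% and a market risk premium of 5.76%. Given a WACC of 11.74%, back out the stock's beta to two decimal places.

Total capital V = 428 + 251 = 679.
Equity weight = 428/679 = 0.6303.
Bank debt weight = 251/679 = 0.3697.
Debt contribution = 0.3697 × 5.18% × (1 − 38.7%) = 1.1738%.
Required equity contribution = 11.74% − 1.1738% = 10.5662%  ⇒  Re = 16.7627%.
CAPM: 16.7627% = 2.35% + β × 5.76%  ⇒  β = 2.5022.

2.50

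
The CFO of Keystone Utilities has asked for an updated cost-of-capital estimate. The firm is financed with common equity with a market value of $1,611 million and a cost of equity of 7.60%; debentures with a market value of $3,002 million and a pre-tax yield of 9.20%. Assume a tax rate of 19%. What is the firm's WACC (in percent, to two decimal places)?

7.50%

Total capital V = 1611 + 3002 = 4613.
Equity: weight = 1611/4613 = 0.3492; cost = 7.6%.
Debentures: weight = 3002/4613 = 0.6508; after-tax cost = 9.2% × (1 − 19%) = 7.4520%.
WACC = 0.3492 × 7.6000% + 0.6508 × 7.4520% = 7.5037%.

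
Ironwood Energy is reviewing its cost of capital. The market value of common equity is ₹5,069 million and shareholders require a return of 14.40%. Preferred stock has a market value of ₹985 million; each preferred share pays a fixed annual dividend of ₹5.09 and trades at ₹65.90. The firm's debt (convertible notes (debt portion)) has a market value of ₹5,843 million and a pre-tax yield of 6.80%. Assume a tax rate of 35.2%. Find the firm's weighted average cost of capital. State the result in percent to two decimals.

8.94%

Cost of preferred: Rp = 5.09 / 65.9 = 7.7238%.
Total capital V = 5069 + 985 + 5843 = 11897.
Equity: weight = 5069/11897 = 0.4261; cost = 14.4%.
Preferred: weight = 985/11897 = 0.0828; cost = 7.7238%.
Convertible notes (debt portion): weight = 5843/11897 = 0.4911; after-tax cost = 6.8% × (1 − 35.2%) = 4.4064%.
WACC = 0.4261 × 14.4000% + 0.0828 × 7.7238% + 0.4911 × 4.4064% = 8.9391%.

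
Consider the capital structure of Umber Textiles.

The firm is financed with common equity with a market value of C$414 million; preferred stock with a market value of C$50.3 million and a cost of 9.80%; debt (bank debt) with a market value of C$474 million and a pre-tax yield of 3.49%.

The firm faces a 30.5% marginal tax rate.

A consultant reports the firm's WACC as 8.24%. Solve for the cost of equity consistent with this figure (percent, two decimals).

14.71%

Total capital V = 414 + 50.3 + 474 = 938.3.
Equity weight = 414/938.3 = 0.4412.
Preferred weight = 50.3/938.3 = 0.0536.
Bank debt weight = 474/938.3 = 0.5052.
Debt contribution = 0.5052 × 3.49% × (1 − 30.5%) = 1.2253%.
Preferred contribution = 0.0536 × 9.8% = 0.5254%.
Required equity contribution = 8.24% − 1.7507% = 6.4893%.
Re = 6.4893% / 0.4412 = 14.7076%.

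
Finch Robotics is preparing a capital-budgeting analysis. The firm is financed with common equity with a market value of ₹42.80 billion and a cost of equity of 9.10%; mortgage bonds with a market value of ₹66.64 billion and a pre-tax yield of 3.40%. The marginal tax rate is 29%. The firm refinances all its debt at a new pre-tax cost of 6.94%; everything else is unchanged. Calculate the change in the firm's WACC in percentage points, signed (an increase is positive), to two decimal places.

+1.53 pp

Current WACC:
Total capital V = 42.8 + 66.64 = 109.44.
Equity: weight = 42.8/109.44 = 0.3911; cost = 9.1%.
Mortgage bonds: weight = 66.64/109.44 = 0.6089; after-tax cost = 3.4% × (1 − 29%) = 2.4140%.
WACC = 0.3911 × 9.1000% + 0.6089 × 2.4140% = 5.0288%.
After the change:
Total capital V = 42.8 + 66.64 = 109.44.
Equity: weight = 42.8/109.44 = 0.3911; cost = 9.1%.
Mortgage bonds: weight = 66.64/109.44 = 0.6089; after-tax cost = 6.94% × (1 − 29%) = 4.9274%.
WACC = 0.3911 × 9.1000% + 0.6089 × 4.9274% = 6.5592%.
Change in WACC = 6.5592% − 5.0288% = 1.5305 pp.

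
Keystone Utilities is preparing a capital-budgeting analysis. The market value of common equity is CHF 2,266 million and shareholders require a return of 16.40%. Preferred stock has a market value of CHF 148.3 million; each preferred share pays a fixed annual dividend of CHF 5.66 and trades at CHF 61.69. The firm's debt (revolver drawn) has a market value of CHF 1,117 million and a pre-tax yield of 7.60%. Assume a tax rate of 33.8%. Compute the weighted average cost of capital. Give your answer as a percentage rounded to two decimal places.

12.50%

Cost of preferred: Rp = 5.66 / 61.69 = 9.1749%.
Total capital V = 2266 + 148.3 + 1117 = 3531.3.
Equity: weight = 2266/3531.3 = 0.6417; cost = 16.4%.
Preferred: weight = 148.3/3531.3 = 0.0420; cost = 9.1749%.
Revolver drawn: weight = 1117/3531.3 = 0.3163; after-tax cost = 7.6% × (1 − 33.8%) = 5.0312%.
WACC = 0.6417 × 16.4000% + 0.0420 × 9.1749% + 0.3163 × 5.0312% = 12.5005%.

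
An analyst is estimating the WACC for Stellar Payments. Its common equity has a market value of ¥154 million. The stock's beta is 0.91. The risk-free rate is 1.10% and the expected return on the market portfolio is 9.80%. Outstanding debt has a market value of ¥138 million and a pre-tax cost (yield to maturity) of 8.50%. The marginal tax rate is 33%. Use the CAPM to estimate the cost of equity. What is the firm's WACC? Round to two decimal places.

7.45%

Market risk premium = 9.8% − 1.1% = 8.7%.
Cost of equity via CAPM: Re = 1.1% + 0.91 × 8.7% = 9.0170%.
Total capital V = 154 + 138 = 292.
Equity: weight = 154/292 = 0.5274; cost = 9.017%.
Debt: weight = 138/292 = 0.4726; after-tax cost = 8.5% × (1 − 33%) = 5.6950%.
WACC = 0.5274 × 9.0170% + 0.4726 × 5.6950% = 7.4470%.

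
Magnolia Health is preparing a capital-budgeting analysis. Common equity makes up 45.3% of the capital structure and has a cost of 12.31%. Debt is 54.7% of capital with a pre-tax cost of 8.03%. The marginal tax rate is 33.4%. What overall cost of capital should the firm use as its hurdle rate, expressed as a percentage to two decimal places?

8.50%

After-tax cost of debt = 8.03% × (1 − 33.4%) = 5.3480%.
WACC = 0.453 × 12.3100% + 0.547 × 5.3480% = 8.5018%.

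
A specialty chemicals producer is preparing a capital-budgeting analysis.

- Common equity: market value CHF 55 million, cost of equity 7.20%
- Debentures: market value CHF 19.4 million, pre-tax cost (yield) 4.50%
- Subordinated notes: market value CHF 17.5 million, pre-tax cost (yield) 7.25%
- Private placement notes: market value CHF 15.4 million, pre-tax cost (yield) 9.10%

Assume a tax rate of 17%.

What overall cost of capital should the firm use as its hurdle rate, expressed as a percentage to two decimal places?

Total capital V = 55 + 19.4 + 17.5 + 15.4 = 107.3.
Equity: weight = 55/107.3 = 0.5126; cost = 7.2%.
Debentures: weight = 19.4/107.3 = 0.1808; after-tax cost = 4.5% × (1 − 17%) = 3.7350%.
Subordinated notes: weight = 17.5/107.3 = 0.1631; after-tax cost = 7.25% × (1 − 17%) = 6.0175%.
Private placement notes: weight = 15.4/107.3 = 0.1435; after-tax cost = 9.1% × (1 − 17%) = 7.5530%.
WACC = 0.5126 × 7.2000% + 0.1808 × 3.7350% + 0.1631 × 6.0175% + 0.1435 × 7.5530% = 6.4313%.

6.43%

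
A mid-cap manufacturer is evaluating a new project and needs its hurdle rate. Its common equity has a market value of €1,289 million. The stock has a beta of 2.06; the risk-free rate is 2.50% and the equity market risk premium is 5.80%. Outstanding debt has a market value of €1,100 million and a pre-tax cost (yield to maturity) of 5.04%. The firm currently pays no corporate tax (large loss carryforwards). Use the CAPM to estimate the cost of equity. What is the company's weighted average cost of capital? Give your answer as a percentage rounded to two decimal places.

10.12%

Cost of equity via CAPM: Re = 2.5% + 2.06 × 5.8% = 14.4480%.
Total capital V = 1289 + 1100 = 2389.
Equity: weight = 1289/2389 = 0.5396; cost = 14.448%.
Debt: weight = 1100/2389 = 0.4604; after-tax cost = 5.04% × (1 − 0%) = 5.0400%.
WACC = 0.5396 × 14.4480% + 0.4604 × 5.0400% = 10.1161%.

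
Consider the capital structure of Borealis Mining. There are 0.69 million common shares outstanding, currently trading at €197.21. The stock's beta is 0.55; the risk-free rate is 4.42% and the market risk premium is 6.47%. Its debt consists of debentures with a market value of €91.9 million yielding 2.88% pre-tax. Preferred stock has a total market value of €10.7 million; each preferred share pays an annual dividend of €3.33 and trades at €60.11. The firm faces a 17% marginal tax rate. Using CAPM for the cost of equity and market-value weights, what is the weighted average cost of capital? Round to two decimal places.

5.72%

Cost of equity via CAPM: Re = 4.42% + 0.55 × 6.47% = 7.9785%.
Cost of preferred: Rp = 3.33 / 60.11 = 5.5398%.
Market value of equity E = 197.21 × 0.69m = 136.0749m.
Total capital V = 136.0749 + 10.7 + 91.9 = 238.6749.
Equity: weight = 136.0749/238.6749 = 0.5701; cost = 7.9785%.
Preferred: weight = 10.7/238.6749 = 0.0448; cost = 5.5398%.
Debentures: weight = 91.9/238.6749 = 0.3850; after-tax cost = 2.88% × (1 − 17%) = 2.3904%.
WACC = 0.5701 × 7.9785% + 0.0448 × 5.5398% + 0.3850 × 2.3904% = 5.7175%.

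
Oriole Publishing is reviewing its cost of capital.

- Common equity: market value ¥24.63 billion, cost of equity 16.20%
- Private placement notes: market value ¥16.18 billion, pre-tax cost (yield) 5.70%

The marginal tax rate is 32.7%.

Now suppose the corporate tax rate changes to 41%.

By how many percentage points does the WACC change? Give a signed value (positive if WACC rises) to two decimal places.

-0.19 pp

Current WACC:
Total capital V = 24.63 + 16.18 = 40.81.
Equity: weight = 24.63/40.81 = 0.6035; cost = 16.2%.
Private placement notes: weight = 16.18/40.81 = 0.3965; after-tax cost = 5.7% × (1 − 32.7%) = 3.8361%.
WACC = 0.6035 × 16.2000% + 0.3965 × 3.8361% = 11.2981%.
After the change:
Total capital V = 24.63 + 16.18 = 40.81.
Equity: weight = 24.63/40.81 = 0.6035; cost = 16.2%.
Private placement notes: weight = 16.18/40.81 = 0.3965; after-tax cost = 5.7% × (1 − 41%) = 3.3630%.
WACC = 0.6035 × 16.2000% + 0.3965 × 3.3630% = 11.1105%.
Change in WACC = 11.1105% − 11.2981% = -0.1876 pp.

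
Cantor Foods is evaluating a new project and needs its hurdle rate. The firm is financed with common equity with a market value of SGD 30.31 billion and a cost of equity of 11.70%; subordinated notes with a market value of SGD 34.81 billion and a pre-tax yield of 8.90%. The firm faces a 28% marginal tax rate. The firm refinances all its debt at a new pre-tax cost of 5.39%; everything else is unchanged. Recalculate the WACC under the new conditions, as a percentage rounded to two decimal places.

After the change:
Total capital V = 30.31 + 34.81 = 65.12.
Equity: weight = 30.31/65.12 = 0.4654; cost = 11.7%.
Subordinated notes: weight = 34.81/65.12 = 0.5346; after-tax cost = 5.39% × (1 − 28%) = 3.8808%.
WACC = 0.4654 × 11.7000% + 0.5346 × 3.8808% = 7.5202%.

7.52%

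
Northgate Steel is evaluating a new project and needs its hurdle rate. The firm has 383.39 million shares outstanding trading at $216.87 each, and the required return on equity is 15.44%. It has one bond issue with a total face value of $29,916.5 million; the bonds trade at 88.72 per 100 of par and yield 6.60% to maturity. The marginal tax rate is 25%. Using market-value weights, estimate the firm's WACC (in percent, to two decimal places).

Market value of equity E = 216.87 × 383.39m = 83145.7893m. Market value of debt D = 29916.5m × 88.72/100 = 26541.9188m.
Total capital V = 83145.7893 + 26541.9188 = 109687.7081.
Equity: weight = 83145.7893/109687.7081 = 0.7580; cost = 15.44%.
Bonds outstanding: weight = 26541.9188/109687.7081 = 0.2420; after-tax cost = 6.6% × (1 − 25%) = 4.9500%.
WACC = 0.7580 × 15.4400% + 0.2420 × 4.9500% = 12.9017%.

12.90%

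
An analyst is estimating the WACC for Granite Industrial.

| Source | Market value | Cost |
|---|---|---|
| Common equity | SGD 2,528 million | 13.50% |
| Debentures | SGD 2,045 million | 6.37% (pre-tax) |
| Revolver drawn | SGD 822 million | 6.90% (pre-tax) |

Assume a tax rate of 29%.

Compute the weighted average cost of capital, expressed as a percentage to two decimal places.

8.79%

Total capital V = 2528 + 2045 + 822 = 5395.
Equity: weight = 2528/5395 = 0.4686; cost = 13.5%.
Debentures: weight = 2045/5395 = 0.3791; after-tax cost = 6.37% × (1 − 29%) = 4.5227%.
Revolver drawn: weight = 822/5395 = 0.1524; after-tax cost = 6.9% × (1 − 29%) = 4.8990%.
WACC = 0.4686 × 13.5000% + 0.3791 × 4.5227% + 0.1524 × 4.8990% = 8.7866%.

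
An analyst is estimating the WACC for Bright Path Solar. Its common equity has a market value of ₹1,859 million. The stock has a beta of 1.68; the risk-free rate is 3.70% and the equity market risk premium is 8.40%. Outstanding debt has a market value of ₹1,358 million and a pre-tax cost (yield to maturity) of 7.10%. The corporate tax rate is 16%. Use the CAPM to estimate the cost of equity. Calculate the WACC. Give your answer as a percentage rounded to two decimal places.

12.81%

Cost of equity via CAPM: Re = 3.7% + 1.68 × 8.4% = 17.8120%.
Total capital V = 1859 + 1358 = 3217.
Equity: weight = 1859/3217 = 0.5779; cost = 17.812%.
Debt: weight = 1358/3217 = 0.4221; after-tax cost = 7.1% × (1 − 16%) = 5.9640%.
WACC = 0.5779 × 17.8120% + 0.4221 × 5.9640% = 12.8106%.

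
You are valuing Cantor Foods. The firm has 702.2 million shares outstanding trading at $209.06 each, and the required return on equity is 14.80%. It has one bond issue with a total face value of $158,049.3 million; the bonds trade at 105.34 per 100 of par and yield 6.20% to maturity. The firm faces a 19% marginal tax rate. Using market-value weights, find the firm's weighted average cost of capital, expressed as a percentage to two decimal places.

9.60%

Market value of equity E = 209.06 × 702.2m = 146801.932m. Market value of debt D = 158049.3m × 105.34/100 = 166489.13262m.
Total capital V = 146801.932 + 166489.13262 = 313291.06462.
Equity: weight = 146801.932/313291.06462 = 0.4686; cost = 14.8%.
Bonds outstanding: weight = 166489.13262/313291.06462 = 0.5314; after-tax cost = 6.2% × (1 − 19%) = 5.0220%.
WACC = 0.4686 × 14.8000% + 0.5314 × 5.0220% = 9.6038%.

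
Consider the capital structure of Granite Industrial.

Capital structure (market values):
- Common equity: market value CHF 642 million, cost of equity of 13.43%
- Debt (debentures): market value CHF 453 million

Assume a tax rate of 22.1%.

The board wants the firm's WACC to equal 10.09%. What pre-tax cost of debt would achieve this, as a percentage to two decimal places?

6.88%

Total capital V = 642 + 453 = 1095.
Equity weight = 642/1095 = 0.5863.
Debentures weight = 453/1095 = 0.4137.
Equity contribution = 0.5863 × 13.43% = 7.8740%.
Remaining for debt = 10.09% − 7.8740% = 2.2160%.
Rd × (1 − 22.1%) × 0.4137 = 2.2160%  ⇒  Rd = 6.8761%.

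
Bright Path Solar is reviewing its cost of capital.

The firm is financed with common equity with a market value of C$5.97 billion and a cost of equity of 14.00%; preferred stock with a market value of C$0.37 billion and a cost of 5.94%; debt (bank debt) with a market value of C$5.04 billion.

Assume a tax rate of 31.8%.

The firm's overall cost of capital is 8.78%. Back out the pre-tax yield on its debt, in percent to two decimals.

Total capital V = 5.97 + 0.37 + 5.04 = 11.38.
Equity weight = 5.97/11.38 = 0.5246.
Preferred weight = 0.37/11.38 = 0.0325.
Bank debt weight = 5.04/11.38 = 0.4429.
Equity contribution = 0.5246 × 14% = 7.3445%.
Preferred contribution = 0.0325 × 5.94% = 0.1931%.
Remaining for debt = 8.78% − 7.5376% = 1.2424%.
Rd × (1 − 31.8%) × 0.4429 = 1.2424%  ⇒  Rd = 4.1133%.

4.11%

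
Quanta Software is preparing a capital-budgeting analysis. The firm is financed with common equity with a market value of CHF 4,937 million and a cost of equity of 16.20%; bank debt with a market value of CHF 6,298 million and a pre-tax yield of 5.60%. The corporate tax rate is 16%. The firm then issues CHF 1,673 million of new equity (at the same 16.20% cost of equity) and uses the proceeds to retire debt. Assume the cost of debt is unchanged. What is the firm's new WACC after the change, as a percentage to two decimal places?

After the change:
Total capital V = 6610 + 4625 = 11235.
Equity: weight = 6610/11235 = 0.5883; cost = 16.2%.
Bank debt: weight = 4625/11235 = 0.4117; after-tax cost = 5.6% × (1 − 16%) = 4.7040%.
WACC = 0.5883 × 16.2000% + 0.4117 × 4.7040% = 11.4676%.

11.47%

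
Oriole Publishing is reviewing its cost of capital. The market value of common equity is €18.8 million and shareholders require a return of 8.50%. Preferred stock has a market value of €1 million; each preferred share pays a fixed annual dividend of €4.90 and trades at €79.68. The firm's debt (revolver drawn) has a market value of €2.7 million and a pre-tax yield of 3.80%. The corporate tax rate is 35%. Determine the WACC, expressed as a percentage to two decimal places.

Cost of preferred: Rp = 4.9 / 79.68 = 6.1496%.
Total capital V = 18.8 + 1 + 2.7 = 22.5.
Equity: weight = 18.8/22.5 = 0.8356; cost = 8.5%.
Preferred: weight = 1/22.5 = 0.0444; cost = 6.1496%.
Revolver drawn: weight = 2.7/22.5 = 0.1200; after-tax cost = 3.8% × (1 − 35%) = 2.4700%.
WACC = 0.8356 × 8.5000% + 0.0444 × 6.1496% + 0.1200 × 2.4700% = 7.6719%.

7.67%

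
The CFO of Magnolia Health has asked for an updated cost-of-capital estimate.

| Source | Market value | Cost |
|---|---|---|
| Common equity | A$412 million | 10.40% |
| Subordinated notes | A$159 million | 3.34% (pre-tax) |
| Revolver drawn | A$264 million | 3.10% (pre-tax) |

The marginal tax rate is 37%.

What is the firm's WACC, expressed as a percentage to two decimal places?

6.15%

Total capital V = 412 + 159 + 264 = 835.
Equity: weight = 412/835 = 0.4934; cost = 10.4%.
Subordinated notes: weight = 159/835 = 0.1904; after-tax cost = 3.34% × (1 − 37%) = 2.1042%.
Revolver drawn: weight = 264/835 = 0.3162; after-tax cost = 3.1% × (1 − 37%) = 1.9530%.
WACC = 0.4934 × 10.4000% + 0.1904 × 2.1042% + 0.3162 × 1.9530% = 6.1497%.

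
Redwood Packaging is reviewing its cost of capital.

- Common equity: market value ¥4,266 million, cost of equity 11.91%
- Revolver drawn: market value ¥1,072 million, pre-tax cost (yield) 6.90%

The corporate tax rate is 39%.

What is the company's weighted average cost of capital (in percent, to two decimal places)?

10.36%

Total capital V = 4266 + 1072 = 5338.
Equity: weight = 4266/5338 = 0.7992; cost = 11.91%.
Revolver drawn: weight = 1072/5338 = 0.2008; after-tax cost = 6.9% × (1 − 39%) = 4.2090%.
WACC = 0.7992 × 11.9100% + 0.2008 × 4.2090% = 10.3635%.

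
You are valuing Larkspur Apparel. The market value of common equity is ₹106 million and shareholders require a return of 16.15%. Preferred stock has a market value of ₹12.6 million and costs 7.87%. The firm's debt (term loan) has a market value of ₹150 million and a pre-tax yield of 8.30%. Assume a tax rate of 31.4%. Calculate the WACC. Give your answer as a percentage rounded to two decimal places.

Total capital V = 106 + 12.6 + 150 = 268.6.
Equity: weight = 106/268.6 = 0.3946; cost = 16.15%.
Preferred: weight = 12.6/268.6 = 0.0469; cost = 7.87%.
Term loan: weight = 150/268.6 = 0.5585; after-tax cost = 8.3% × (1 − 31.4%) = 5.6938%.
WACC = 0.3946 × 16.1500% + 0.0469 × 7.8700% + 0.5585 × 5.6938% = 9.9223%.

9.92%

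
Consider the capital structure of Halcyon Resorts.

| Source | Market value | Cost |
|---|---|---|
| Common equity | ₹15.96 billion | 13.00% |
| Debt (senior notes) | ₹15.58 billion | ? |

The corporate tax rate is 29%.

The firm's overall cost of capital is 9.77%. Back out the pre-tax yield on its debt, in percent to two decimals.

9.10%

Total capital V = 15.96 + 15.58 = 31.54.
Equity weight = 15.96/31.54 = 0.5060.
Senior notes weight = 15.58/31.54 = 0.4940.
Equity contribution = 0.5060 × 13% = 6.5783%.
Remaining for debt = 9.77% − 6.5783% = 3.1917%.
Rd × (1 − 29%) × 0.4940 = 3.1917%  ⇒  Rd = 9.1003%.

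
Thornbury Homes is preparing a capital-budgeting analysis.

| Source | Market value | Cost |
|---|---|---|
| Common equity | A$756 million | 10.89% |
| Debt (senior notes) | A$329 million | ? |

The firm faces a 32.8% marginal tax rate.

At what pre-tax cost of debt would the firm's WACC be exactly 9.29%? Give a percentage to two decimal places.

8.35%

Total capital V = 756 + 329 = 1085.
Equity weight = 756/1085 = 0.6968.
Senior notes weight = 329/1085 = 0.3032.
Equity contribution = 0.6968 × 10.89% = 7.5879%.
Remaining for debt = 9.29% − 7.5879% = 1.7021%.
Rd × (1 − 32.8%) × 0.3032 = 1.7021%  ⇒  Rd = 8.3533%.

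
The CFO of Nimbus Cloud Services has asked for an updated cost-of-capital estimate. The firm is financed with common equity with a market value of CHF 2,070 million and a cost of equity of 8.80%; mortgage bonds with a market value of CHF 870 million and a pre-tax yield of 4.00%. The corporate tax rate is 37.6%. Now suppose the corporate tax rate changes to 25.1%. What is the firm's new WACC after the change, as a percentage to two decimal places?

After the change:
Total capital V = 2070 + 870 = 2940.
Equity: weight = 2070/2940 = 0.7041; cost = 8.8%.
Mortgage bonds: weight = 870/2940 = 0.2959; after-tax cost = 4% × (1 − 25.1%) = 2.9960%.
WACC = 0.7041 × 8.8000% + 0.2959 × 2.9960% = 7.0825%.

7.08%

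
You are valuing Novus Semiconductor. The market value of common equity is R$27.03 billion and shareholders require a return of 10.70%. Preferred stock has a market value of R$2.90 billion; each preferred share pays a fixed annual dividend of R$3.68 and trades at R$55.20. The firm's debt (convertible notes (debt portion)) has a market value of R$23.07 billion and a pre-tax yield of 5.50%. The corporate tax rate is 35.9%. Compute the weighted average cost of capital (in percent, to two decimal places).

7.36%

Cost of preferred: Rp = 3.68 / 55.2 = 6.6667%.
Total capital V = 27.03 + 2.9 + 23.07 = 53.
Equity: weight = 27.03/53 = 0.5100; cost = 10.7%.
Preferred: weight = 2.9/53 = 0.0547; cost = 6.6667%.
Convertible notes (debt portion): weight = 23.07/53 = 0.4353; after-tax cost = 5.5% × (1 − 35.9%) = 3.5255%.
WACC = 0.5100 × 10.7000% + 0.0547 × 6.6667% + 0.4353 × 3.5255% = 7.3564%.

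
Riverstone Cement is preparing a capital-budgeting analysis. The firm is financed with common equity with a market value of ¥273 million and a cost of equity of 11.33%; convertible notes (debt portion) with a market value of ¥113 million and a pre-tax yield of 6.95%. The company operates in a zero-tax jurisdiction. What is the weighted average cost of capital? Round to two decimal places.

10.05%

Total capital V = 273 + 113 = 386.
Equity: weight = 273/386 = 0.7073; cost = 11.33%.
Convertible notes (debt portion): weight = 113/386 = 0.2927; after-tax cost = 6.95% × (1 − 0%) = 6.9500%.
WACC = 0.7073 × 11.3300% + 0.2927 × 6.9500% = 10.0478%.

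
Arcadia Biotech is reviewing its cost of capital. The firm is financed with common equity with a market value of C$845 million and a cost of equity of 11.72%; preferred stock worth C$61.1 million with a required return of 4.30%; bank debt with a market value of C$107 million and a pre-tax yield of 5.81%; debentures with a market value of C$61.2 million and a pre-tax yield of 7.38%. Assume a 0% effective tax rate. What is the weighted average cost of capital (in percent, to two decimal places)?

Total capital V = 845 + 61.1 + 107 + 61.2 = 1074.3.
Equity: weight = 845/1074.3 = 0.7866; cost = 11.72%.
Preferred: weight = 61.1/1074.3 = 0.0569; cost = 4.3%.
Bank debt: weight = 107/1074.3 = 0.0996; after-tax cost = 5.81% × (1 − 0%) = 5.8100%.
Debentures: weight = 61.2/1074.3 = 0.0570; after-tax cost = 7.38% × (1 − 0%) = 7.3800%.
WACC = 0.7866 × 11.7200% + 0.0569 × 4.3000% + 0.0996 × 5.8100% + 0.0570 × 7.3800% = 10.4621%.

10.46%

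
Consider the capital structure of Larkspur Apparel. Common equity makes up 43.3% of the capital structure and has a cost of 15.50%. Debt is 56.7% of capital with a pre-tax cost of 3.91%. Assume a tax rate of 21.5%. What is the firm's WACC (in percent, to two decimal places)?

8.45%

After-tax cost of debt = 3.91% × (1 − 21.5%) = 3.0694%.
WACC = 0.433 × 15.5000% + 0.567 × 3.0694% = 8.4518%.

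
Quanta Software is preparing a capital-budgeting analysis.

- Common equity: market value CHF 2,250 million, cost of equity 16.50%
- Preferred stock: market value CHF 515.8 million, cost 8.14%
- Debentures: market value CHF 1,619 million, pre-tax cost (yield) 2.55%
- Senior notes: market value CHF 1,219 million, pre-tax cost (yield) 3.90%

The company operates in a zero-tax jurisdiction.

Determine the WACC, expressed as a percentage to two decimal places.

Total capital V = 2250 + 515.8 + 1619 + 1219 = 5603.8.
Equity: weight = 2250/5603.8 = 0.4015; cost = 16.5%.
Preferred: weight = 515.8/5603.8 = 0.0920; cost = 8.14%.
Debentures: weight = 1619/5603.8 = 0.2889; after-tax cost = 2.55% × (1 − 0%) = 2.5500%.
Senior notes: weight = 1219/5603.8 = 0.2175; after-tax cost = 3.9% × (1 − 0%) = 3.9000%.
WACC = 0.4015 × 16.5000% + 0.0920 × 8.1400% + 0.2889 × 2.5500% + 0.2175 × 3.9000% = 8.9593%.

8.96%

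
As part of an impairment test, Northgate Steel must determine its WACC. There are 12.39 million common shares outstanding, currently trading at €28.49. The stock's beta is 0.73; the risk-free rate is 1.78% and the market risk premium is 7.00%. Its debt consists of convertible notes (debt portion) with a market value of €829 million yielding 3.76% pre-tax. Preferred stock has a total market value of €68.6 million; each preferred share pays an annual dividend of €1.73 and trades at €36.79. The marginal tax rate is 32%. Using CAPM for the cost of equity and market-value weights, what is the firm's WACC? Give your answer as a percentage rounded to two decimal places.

Cost of equity via CAPM: Re = 1.78% + 0.73 × 7.0% = 6.8900%.
Cost of preferred: Rp = 1.73 / 36.79 = 4.7024%.
Market value of equity E = 28.49 × 12.39m = 352.9911m.
Total capital V = 352.9911 + 68.6 + 829 = 1250.5911.
Equity: weight = 352.9911/1250.5911 = 0.2823; cost = 6.89%.
Preferred: weight = 68.6/1250.5911 = 0.0549; cost = 4.7024%.
Convertible notes (debt portion): weight = 829/1250.5911 = 0.6629; after-tax cost = 3.76% × (1 − 32%) = 2.5568%.
WACC = 0.2823 × 6.8900% + 0.0549 × 4.7024% + 0.6629 × 2.5568% = 3.8976%.

3.90%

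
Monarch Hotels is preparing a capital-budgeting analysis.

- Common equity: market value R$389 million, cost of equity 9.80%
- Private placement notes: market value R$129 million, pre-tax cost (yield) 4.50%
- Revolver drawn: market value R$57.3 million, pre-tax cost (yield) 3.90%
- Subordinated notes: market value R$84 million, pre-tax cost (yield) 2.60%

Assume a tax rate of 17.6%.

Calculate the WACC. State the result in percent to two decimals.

7.06%

Total capital V = 389 + 129 + 57.3 + 84 = 659.3.
Equity: weight = 389/659.3 = 0.5900; cost = 9.8%.
Private placement notes: weight = 129/659.3 = 0.1957; after-tax cost = 4.5% × (1 − 17.6%) = 3.7080%.
Revolver drawn: weight = 57.3/659.3 = 0.0869; after-tax cost = 3.9% × (1 − 17.6%) = 3.2136%.
Subordinated notes: weight = 84/659.3 = 0.1274; after-tax cost = 2.6% × (1 − 17.6%) = 2.1424%.
WACC = 0.5900 × 9.8000% + 0.1957 × 3.7080% + 0.0869 × 3.2136% + 0.1274 × 2.1424% = 7.0600%.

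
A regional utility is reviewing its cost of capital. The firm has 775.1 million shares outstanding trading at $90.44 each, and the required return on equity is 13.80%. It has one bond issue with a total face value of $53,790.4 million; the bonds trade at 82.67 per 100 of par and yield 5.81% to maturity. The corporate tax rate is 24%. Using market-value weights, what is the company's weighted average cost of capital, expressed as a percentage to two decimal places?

Market value of equity E = 90.44 × 775.1m = 70100.044m. Market value of debt D = 53790.4m × 82.67/100 = 44468.52368m.
Total capital V = 70100.044 + 44468.52368 = 114568.56768.
Equity: weight = 70100.044/114568.56768 = 0.6119; cost = 13.8%.
Bonds outstanding: weight = 44468.52368/114568.56768 = 0.3881; after-tax cost = 5.81% × (1 − 24%) = 4.4156%.
WACC = 0.6119 × 13.8000% + 0.3881 × 4.4156% = 10.1575%.

10.16%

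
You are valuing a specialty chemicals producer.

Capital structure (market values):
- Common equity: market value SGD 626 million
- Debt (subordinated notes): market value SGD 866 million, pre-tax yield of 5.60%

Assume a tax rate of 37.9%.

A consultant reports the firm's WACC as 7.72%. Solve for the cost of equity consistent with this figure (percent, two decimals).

Total capital V = 626 + 866 = 1492.
Equity weight = 626/1492 = 0.4196.
Subordinated notes weight = 866/1492 = 0.5804.
Debt contribution = 0.5804 × 5.6% × (1 − 37.9%) = 2.0185%.
Required equity contribution = 7.72% − 2.0185% = 5.7015%.
Re = 5.7015% / 0.4196 = 13.5889%.

13.59%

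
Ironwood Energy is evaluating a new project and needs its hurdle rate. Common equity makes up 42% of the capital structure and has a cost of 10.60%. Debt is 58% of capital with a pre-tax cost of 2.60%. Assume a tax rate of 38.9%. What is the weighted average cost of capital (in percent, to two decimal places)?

5.37%

After-tax cost of debt = 2.6% × (1 − 38.9%) = 1.5886%.
WACC = 0.420 × 10.6000% + 0.580 × 1.5886% = 5.3734%.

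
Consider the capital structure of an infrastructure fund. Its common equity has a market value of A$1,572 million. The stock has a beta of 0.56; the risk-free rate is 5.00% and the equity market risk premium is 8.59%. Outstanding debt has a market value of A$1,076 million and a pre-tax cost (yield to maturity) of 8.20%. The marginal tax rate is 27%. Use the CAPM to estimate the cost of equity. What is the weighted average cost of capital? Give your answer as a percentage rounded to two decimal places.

Cost of equity via CAPM: Re = 5.0% + 0.56 × 8.59% = 9.8104%.
Total capital V = 1572 + 1076 = 2648.
Equity: weight = 1572/2648 = 0.5937; cost = 9.8104%.
Debt: weight = 1076/2648 = 0.4063; after-tax cost = 8.2% × (1 − 27%) = 5.9860%.
WACC = 0.5937 × 9.8104% + 0.4063 × 5.9860% = 8.2564%.

8.26%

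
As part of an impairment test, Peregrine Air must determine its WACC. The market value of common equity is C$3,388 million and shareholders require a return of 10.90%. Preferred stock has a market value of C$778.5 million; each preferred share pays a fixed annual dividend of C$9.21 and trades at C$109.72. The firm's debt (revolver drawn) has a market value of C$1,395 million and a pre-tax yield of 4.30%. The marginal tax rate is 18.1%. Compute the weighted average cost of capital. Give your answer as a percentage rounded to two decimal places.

8.70%

Cost of preferred: Rp = 9.21 / 109.72 = 8.3941%.
Total capital V = 3388 + 778.5 + 1395 = 5561.5.
Equity: weight = 3388/5561.5 = 0.6092; cost = 10.9%.
Preferred: weight = 778.5/5561.5 = 0.1400; cost = 8.3941%.
Revolver drawn: weight = 1395/5561.5 = 0.2508; after-tax cost = 4.3% × (1 − 18.1%) = 3.5217%.
WACC = 0.6092 × 10.9000% + 0.1400 × 8.3941% + 0.2508 × 3.5217% = 8.6985%.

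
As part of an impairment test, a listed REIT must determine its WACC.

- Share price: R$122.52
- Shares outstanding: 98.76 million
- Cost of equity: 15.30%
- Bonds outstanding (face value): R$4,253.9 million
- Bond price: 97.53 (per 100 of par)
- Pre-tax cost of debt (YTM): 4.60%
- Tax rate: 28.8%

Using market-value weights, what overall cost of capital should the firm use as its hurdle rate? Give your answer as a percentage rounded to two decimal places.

12.23%

Market value of equity E = 122.52 × 98.76m = 12100.0752m. Market value of debt D = 4253.9m × 97.53/100 = 4148.82867m.
Total capital V = 12100.0752 + 4148.82867 = 16248.90387.
Equity: weight = 12100.0752/16248.90387 = 0.7447; cost = 15.3%.
Bonds outstanding: weight = 4148.82867/16248.90387 = 0.2553; after-tax cost = 4.6% × (1 − 28.8%) = 3.2752%.
WACC = 0.7447 × 15.3000% + 0.2553 × 3.2752% = 12.2297%.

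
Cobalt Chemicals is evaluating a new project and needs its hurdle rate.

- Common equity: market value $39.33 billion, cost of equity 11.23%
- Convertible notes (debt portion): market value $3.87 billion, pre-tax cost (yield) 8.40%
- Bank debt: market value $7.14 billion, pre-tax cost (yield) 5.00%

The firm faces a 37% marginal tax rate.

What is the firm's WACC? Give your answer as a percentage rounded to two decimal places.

9.63%

Total capital V = 39.33 + 3.87 + 7.14 = 50.34.
Equity: weight = 39.33/50.34 = 0.7813; cost = 11.23%.
Convertible notes (debt portion): weight = 3.87/50.34 = 0.0769; after-tax cost = 8.4% × (1 − 37%) = 5.2920%.
Bank debt: weight = 7.14/50.34 = 0.1418; after-tax cost = 5% × (1 − 37%) = 3.1500%.
WACC = 0.7813 × 11.2300% + 0.0769 × 5.2920% + 0.1418 × 3.1500% = 9.6275%.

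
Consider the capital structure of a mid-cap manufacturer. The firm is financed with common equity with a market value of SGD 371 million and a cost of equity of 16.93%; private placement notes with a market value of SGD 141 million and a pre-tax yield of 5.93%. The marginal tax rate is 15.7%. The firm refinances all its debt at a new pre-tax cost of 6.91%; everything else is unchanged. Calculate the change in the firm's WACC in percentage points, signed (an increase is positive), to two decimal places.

Current WACC:
Total capital V = 371 + 141 = 512.
Equity: weight = 371/512 = 0.7246; cost = 16.93%.
Private placement notes: weight = 141/512 = 0.2754; after-tax cost = 5.93% × (1 − 15.7%) = 4.9990%.
WACC = 0.7246 × 16.9300% + 0.2754 × 4.9990% = 13.6443%.
After the change:
Total capital V = 371 + 141 = 512.
Equity: weight = 371/512 = 0.7246; cost = 16.93%.
Private placement notes: weight = 141/512 = 0.2754; after-tax cost = 6.91% × (1 − 15.7%) = 5.8251%.
WACC = 0.7246 × 16.9300% + 0.2754 × 5.8251% = 13.8718%.
Change in WACC = 13.8718% − 13.6443% = 0.2275 pp.

+0.23 pp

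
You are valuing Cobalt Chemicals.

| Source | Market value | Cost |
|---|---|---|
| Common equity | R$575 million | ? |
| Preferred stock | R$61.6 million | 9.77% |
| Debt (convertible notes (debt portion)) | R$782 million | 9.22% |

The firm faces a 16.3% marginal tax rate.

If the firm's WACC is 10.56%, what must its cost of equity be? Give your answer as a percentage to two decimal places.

Total capital V = 575 + 61.6 + 782 = 1418.6.
Equity weight = 575/1418.6 = 0.4053.
Preferred weight = 61.6/1418.6 = 0.0434.
Convertible notes (debt portion) weight = 782/1418.6 = 0.5512.
Debt contribution = 0.5512 × 9.22% × (1 − 16.3%) = 4.2541%.
Preferred contribution = 0.0434 × 9.77% = 0.4242%.
Required equity contribution = 10.56% − 4.6783% = 5.8817%.
Re = 5.8817% / 0.4053 = 14.5109%.

14.51%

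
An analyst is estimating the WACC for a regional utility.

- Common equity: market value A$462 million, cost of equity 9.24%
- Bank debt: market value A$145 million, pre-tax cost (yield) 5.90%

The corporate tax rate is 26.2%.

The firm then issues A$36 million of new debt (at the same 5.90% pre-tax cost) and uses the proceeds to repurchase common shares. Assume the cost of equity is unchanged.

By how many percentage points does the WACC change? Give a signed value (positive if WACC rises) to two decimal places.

-0.29 pp

Current WACC:
Total capital V = 462 + 145 = 607.
Equity: weight = 462/607 = 0.7611; cost = 9.24%.
Bank debt: weight = 145/607 = 0.2389; after-tax cost = 5.9% × (1 − 26.2%) = 4.3542%.
WACC = 0.7611 × 9.2400% + 0.2389 × 4.3542% = 8.0729%.
After the change:
Total capital V = 426 + 181 = 607.
Equity: weight = 426/607 = 0.7018; cost = 9.24%.
Bank debt: weight = 181/607 = 0.2982; after-tax cost = 5.9% × (1 − 26.2%) = 4.3542%.
WACC = 0.7018 × 9.2400% + 0.2982 × 4.3542% = 7.7831%.
Change in WACC = 7.7831% − 8.0729% = -0.2898 pp.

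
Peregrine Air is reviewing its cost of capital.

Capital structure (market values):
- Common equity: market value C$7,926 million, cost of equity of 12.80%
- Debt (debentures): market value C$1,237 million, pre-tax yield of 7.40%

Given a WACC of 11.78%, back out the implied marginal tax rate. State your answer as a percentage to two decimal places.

29.13%

Total capital V = 7926 + 1237 = 9163.
Equity weight = 7926/9163 = 0.8650.
Debentures weight = 1237/9163 = 0.1350.
Equity contribution = 0.8650 × 12.8% = 11.0720%.
Debt contribution must be 11.78% − 11.0720% = 0.7080%.
0.1350 × 7.4% × (1 − T) = 0.7080%  ⇒  (1 − T) = 0.7087.
T = 29.1295%.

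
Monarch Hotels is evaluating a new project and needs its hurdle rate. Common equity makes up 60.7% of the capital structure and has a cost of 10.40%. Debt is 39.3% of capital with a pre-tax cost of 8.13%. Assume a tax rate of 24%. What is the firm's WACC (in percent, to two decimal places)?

After-tax cost of debt = 8.13% × (1 − 24%) = 6.1788%.
WACC = 0.607 × 10.4000% + 0.393 × 6.1788% = 8.7411%.

8.74%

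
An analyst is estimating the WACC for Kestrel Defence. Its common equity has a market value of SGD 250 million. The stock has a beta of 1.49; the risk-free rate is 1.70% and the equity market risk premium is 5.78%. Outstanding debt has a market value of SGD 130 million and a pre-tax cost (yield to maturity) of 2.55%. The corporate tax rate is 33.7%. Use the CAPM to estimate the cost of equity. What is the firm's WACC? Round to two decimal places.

7.36%

Cost of equity via CAPM: Re = 1.7% + 1.49 × 5.78% = 10.3122%.
Total capital V = 250 + 130 = 380.
Equity: weight = 250/380 = 0.6579; cost = 10.3122%.
Debt: weight = 130/380 = 0.3421; after-tax cost = 2.55% × (1 − 33.7%) = 1.6906%.
WACC = 0.6579 × 10.3122% + 0.3421 × 1.6906% = 7.3627%.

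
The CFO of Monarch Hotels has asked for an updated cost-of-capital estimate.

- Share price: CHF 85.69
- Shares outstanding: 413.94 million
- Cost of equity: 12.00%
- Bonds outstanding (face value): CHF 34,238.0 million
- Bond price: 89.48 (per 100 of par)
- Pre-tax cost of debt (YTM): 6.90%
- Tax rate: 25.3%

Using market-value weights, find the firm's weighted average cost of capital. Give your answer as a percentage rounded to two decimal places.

Market value of equity E = 85.69 × 413.94m = 35470.5186m. Market value of debt D = 34238m × 89.48/100 = 30636.1624m.
Total capital V = 35470.5186 + 30636.1624 = 66106.681.
Equity: weight = 35470.5186/66106.681 = 0.5366; cost = 12%.
Bonds outstanding: weight = 30636.1624/66106.681 = 0.4634; after-tax cost = 6.9% × (1 − 25.3%) = 5.1543%.
WACC = 0.5366 × 12.0000% + 0.4634 × 5.1543% = 8.8275%.

8.83%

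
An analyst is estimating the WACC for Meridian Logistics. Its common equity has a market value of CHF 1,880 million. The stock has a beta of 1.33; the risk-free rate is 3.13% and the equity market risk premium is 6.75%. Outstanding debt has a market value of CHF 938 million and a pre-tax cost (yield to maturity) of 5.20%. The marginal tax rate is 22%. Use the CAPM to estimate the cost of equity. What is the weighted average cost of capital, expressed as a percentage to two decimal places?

Cost of equity via CAPM: Re = 3.13% + 1.33 × 6.75% = 12.1075%.
Total capital V = 1880 + 938 = 2818.
Equity: weight = 1880/2818 = 0.6671; cost = 12.1075%.
Debt: weight = 938/2818 = 0.3329; after-tax cost = 5.2% × (1 − 22%) = 4.0560%.
WACC = 0.6671 × 12.1075% + 0.3329 × 4.0560% = 9.4275%.

9.43%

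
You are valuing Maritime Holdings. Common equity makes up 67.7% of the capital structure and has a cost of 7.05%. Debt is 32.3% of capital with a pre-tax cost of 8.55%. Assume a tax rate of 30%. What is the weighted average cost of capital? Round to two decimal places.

After-tax cost of debt = 8.55% × (1 − 30%) = 5.9850%.
WACC = 0.677 × 7.0500% + 0.323 × 5.9850% = 6.7060%.

6.71%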